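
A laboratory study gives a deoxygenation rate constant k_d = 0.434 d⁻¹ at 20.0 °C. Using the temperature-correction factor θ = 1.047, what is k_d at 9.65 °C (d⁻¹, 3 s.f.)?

k_d ≈ 0.270 d⁻¹

k_d(T₂) = k_d(T₁) · θ^(T₂−T₁) = 0.434 × 1.047^(9.65−20.0)
= 0.434 × 1.047^-10.3 = 0.434 × 0.6217 = 0.2698 d⁻¹.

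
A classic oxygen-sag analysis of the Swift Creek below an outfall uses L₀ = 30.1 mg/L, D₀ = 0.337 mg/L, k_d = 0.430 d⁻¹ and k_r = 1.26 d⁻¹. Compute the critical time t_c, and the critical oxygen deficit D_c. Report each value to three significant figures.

t_c = [1/(k_r−k_d)] ln[(k_r/k_d)(1 − D₀(k_r−k_d)/(k_d L₀))]
= [1/(1.26−0.430)] ln[(1.26/0.430)(1 − 0.337×0.8300/(0.430×30.1))]
= (1/0.8300) ln[2.930 × 0.9784] = 1.205 × ln(2.867) = 1.205 × 1.053 = 1.269 d.
D_c = (k_d/k_r) L₀ e^(−k_d t_c) = (0.430/1.26) × 30.1 × e^(−0.430×1.269) = 0.3413 × 30.1 × 0.5795 = 5.952 mg/L.

t_c ≈ 1.27 d; D_c ≈ 5.95 mg/L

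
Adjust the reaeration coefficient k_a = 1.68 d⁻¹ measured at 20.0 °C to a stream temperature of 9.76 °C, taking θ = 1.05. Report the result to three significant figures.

k_a ≈ 1.02 d⁻¹

k_a(T₂) = k_a(T₁) · θ^(T₂−T₁) = 1.68 × 1.05^(9.76−20.0)
= 1.68 × 1.05^-10.2 = 1.68 × 0.6068 = 1.019 d⁻¹.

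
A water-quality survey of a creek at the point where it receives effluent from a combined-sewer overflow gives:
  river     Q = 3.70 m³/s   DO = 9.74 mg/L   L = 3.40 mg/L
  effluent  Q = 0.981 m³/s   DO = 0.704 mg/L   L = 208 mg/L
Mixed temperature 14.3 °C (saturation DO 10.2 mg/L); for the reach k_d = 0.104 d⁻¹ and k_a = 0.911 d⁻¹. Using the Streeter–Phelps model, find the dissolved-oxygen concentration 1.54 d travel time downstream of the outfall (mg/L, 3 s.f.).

Mixed DO = (3.70×9.74 + 0.981×0.704)/(3.70+0.981) = 36.73/4.681 = 7.846 mg/L.
Mixed L₀ = (3.70×3.40 + 0.981×208)/(4.681) = 216.6/4.681 = 46.28 mg/L.
Initial deficit D₀ = C_s − DO₀ = 10.2 − 7.846 = 2.354 mg/L.
D(1.54) = [0.104×46.28/(0.911−0.104)](e^(−0.104×1.54) − e^(−0.911×1.54)) + 2.354 e^(−0.911×1.54)
= 5.964 × (0.8520 − 0.2459) + 2.354 × 0.2459 = 4.194 mg/L.
DO = 10.2 − 4.194 = 6.006 mg/L.

DO ≈ 6.01 mg/L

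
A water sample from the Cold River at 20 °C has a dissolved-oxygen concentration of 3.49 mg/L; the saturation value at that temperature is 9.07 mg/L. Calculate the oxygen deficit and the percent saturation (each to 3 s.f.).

D ≈ 5.58 mg/L; 38.5 % saturation

D = C_s − C = 9.07 − 3.49 = 5.58 mg/L.
% saturation = 3.49/9.07 × 100 = 38.5 %.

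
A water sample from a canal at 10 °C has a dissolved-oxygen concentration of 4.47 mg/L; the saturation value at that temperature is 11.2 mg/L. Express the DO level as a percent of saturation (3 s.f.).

% saturation = C/C_s × 100 = 4.47/11.2 × 100 = 39.9 %.

39.9 % saturation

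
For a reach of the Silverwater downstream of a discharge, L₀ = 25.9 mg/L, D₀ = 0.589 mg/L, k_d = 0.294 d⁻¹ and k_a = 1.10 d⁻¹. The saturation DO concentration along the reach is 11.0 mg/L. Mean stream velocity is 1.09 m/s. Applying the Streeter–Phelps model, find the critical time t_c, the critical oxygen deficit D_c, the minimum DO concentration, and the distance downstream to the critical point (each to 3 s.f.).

t_c ≈ 1.56 d; D_c ≈ 4.38 mg/L; min DO ≈ 6.62 mg/L; x_c ≈ 147 km

t_c = [1/(k_a−k_d)] ln[(k_a/k_d)(1 − D₀(k_a−k_d)/(k_d L₀))]
= [1/(1.10−0.294)] ln[(1.10/0.294)(1 − 0.589×0.8060/(0.294×25.9))]
= (1/0.8060) ln[3.741 × 0.9377] = 1.241 × ln(3.508) = 1.241 × 1.255 = 1.557 d.
D_c = (k_d/k_a) L₀ e^(−k_d t_c) = (0.294/1.10) × 25.9 × e^(−0.294×1.557) = 0.2673 × 25.9 × 0.6327 = 4.380 mg/L.
Minimum DO = C_s − D_c = 11.0 − 4.380 = 6.620 mg/L.
x_c = v t_c = 1.09 m/s × 1.557 d × 86400 s/d = 146700 m ≈ 147 km.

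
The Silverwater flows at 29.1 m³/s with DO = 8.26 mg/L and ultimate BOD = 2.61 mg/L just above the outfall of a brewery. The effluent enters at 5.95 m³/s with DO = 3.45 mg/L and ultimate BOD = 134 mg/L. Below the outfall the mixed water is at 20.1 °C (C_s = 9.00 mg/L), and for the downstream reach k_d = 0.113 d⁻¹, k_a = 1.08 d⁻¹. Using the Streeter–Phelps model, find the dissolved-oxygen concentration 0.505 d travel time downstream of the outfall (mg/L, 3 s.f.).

DO ≈ 7.04 mg/L

Mixed DO = (29.1×8.26 + 5.95×3.45)/(29.1+5.95) = 260.9/35.05 = 7.443 mg/L.
Mixed L₀ = (29.1×2.61 + 5.95×134)/(35.05) = 873.3/35.05 = 24.91 mg/L.
Initial deficit D₀ = C_s − DO₀ = 9.00 − 7.443 = 1.557 mg/L.
D(0.505) = [0.113×24.91/(1.08−0.113)](e^(−0.113×0.505) − e^(−1.08×0.505)) + 1.557 e^(−1.08×0.505)
= 2.911 × (0.9445 − 0.5796) + 1.557 × 0.5796 = 1.965 mg/L.
DO = 9.00 − 1.965 = 7.035 mg/L.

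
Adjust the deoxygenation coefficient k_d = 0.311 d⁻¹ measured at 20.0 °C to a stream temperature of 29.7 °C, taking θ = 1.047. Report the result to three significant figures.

k_d ≈ 0.486 d⁻¹

k_d(T₂) = k_d(T₁) · θ^(T₂−T₁) = 0.311 × 1.047^(29.7−20.0)
= 0.311 × 1.047^9.70 = 0.311 × 1.561 = 0.4856 d⁻¹.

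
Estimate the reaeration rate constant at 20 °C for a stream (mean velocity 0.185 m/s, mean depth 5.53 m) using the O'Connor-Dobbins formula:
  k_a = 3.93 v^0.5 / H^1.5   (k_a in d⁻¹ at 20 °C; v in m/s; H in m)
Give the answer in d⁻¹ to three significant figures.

k_a = 3.93 × 0.185^0.5 / 5.53^1.5 = 3.93 × 0.4301 / 13.00 = 0.1300 d⁻¹.

k_a ≈ 0.130 d⁻¹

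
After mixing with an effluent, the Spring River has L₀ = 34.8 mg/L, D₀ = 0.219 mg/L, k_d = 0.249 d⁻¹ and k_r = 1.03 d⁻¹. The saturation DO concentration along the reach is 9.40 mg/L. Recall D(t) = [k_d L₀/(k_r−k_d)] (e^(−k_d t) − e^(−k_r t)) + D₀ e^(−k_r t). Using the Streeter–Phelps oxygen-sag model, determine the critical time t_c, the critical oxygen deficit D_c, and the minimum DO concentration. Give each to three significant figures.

t_c ≈ 1.79 d; D_c ≈ 5.38 mg/L; min DO ≈ 4.02 mg/L

At the critical point dD/dt = 0, so k_d L₀ e^(−k_d t) = k_r D. Substituting D(t) from the Streeter–Phelps equation and solving for t gives
t_c = ln[(k_r/k_d)(1 − D₀(k_r−k_d)/(k_d L₀))] / (k_r−k_d).
Here k_r−k_d = 0.7810 d⁻¹ and 1 − D₀(k_r−k_d)/(k_d L₀) = 1 − 0.219×0.7810/(0.249×34.8) = 0.9803, so
t_c = ln(4.137 × 0.9803) / 0.7810 = 1.400 / 0.7810 = 1.792 d.
D_c = (k_d/k_r) L₀ e^(−k_d t_c) = (0.249/1.03) × 34.8 × e^(−0.249×1.792) = 0.2417 × 34.8 × 0.6400 = 5.384 mg/L.
Minimum DO = C_s − D_c = 9.40 − 5.384 = 4.016 mg/L.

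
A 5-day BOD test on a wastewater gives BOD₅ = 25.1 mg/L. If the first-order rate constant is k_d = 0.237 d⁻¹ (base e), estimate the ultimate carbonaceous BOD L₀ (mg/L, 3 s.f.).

L₀ ≈ 36.2 mg/L

BOD₅ = L₀(1 − e^(−5k_d)) ⇒ L₀ = BOD₅ / (1 − e^(−5×0.237))
= 25.1 / (1 − 0.3057) = 25.1 / 0.6943 = 36.15 mg/L.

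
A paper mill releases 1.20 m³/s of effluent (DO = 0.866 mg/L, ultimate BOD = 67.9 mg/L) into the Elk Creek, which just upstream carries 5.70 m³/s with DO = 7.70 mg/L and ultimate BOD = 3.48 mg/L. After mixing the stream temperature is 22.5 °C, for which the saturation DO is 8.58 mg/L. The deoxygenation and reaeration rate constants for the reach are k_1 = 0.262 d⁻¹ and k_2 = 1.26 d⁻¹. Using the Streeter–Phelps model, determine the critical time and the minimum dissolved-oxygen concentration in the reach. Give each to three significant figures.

t_c ≈ 0.803 d; minimum DO ≈ 6.11 mg/L

Mixed DO = (5.70×7.70 + 1.20×0.866)/(5.70+1.20) = 44.93/6.900 = 6.511 mg/L.
Mixed L₀ = (5.70×3.48 + 1.20×67.9)/(6.900) = 101.3/6.900 = 14.68 mg/L.
Initial deficit D₀ = C_s − DO₀ = 8.58 − 6.511 = 2.069 mg/L.
t_c = (1/0.9980) ln[(1.26/0.262)(1 − 2.069×0.9980/(0.262×14.68))] = 1.002 × ln(2.229) = 0.8029 d.
D_c = (0.262/1.26) × 14.68 × e^(−0.262×0.8029) = 0.2079 × 14.68 × 0.8103 = 2.474 mg/L.
Minimum DO = 8.58 − 2.474 = 6.106 mg/L.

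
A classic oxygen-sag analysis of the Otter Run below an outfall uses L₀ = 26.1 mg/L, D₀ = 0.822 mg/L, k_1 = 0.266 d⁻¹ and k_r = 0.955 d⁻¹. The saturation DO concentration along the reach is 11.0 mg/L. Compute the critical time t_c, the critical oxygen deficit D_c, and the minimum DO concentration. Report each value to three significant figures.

t_c ≈ 1.73 d; D_c ≈ 4.59 mg/L; min DO ≈ 6.41 mg/L

With k_r/k_1 = 3.590 and 1 − D₀(k_r−k_1)/(k_1 L₀) = 0.9184,
t_c = ln(3.590 × 0.9184) / (0.955 − 0.266) = ln(3.297) / 0.6890 = 1.193/0.6890 = 1.732 d.
L(t_c) = L₀ e^(−k_1 t_c) = 26.1 × 0.6309 = 16.47 mg/L, and at the critical point k_r D_c = k_1 L, so D_c = (0.266/0.955) × 16.47 = 4.586 mg/L.
Minimum DO = C_s − D_c = 11.0 − 4.586 = 6.414 mg/L.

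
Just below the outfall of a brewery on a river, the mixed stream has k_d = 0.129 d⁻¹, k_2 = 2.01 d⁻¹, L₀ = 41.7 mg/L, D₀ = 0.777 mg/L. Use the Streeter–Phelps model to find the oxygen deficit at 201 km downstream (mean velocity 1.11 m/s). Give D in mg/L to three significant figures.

D ≈ 2.15 mg/L

Travel time t = x/v = 201 km / (1.11 m/s) = 201000 m / 1.11 m/s = 181100 s = 2.096 d.
k_d L₀/(k_2−k_d) = 0.129×41.7/(2.01−0.129) = 5.379/1.881 = 2.860 mg/L.
e^(−k_d t) = e^(−0.129×2.096) = 0.7631; e^(−k_2 t) = e^(−2.01×2.096) = 0.01481.
D = 2.860 × (0.7631 − 0.01481) + 0.777 × 0.01481 = 2.140 + 0.01151 = 2.151 mg/L.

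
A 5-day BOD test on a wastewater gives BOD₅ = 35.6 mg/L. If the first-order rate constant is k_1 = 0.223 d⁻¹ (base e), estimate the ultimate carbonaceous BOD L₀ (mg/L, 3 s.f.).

BOD₅ = L₀(1 − e^(−5k_1)) ⇒ L₀ = BOD₅ / (1 − e^(−5×0.223))
= 35.6 / (1 − 0.3279) = 35.6 / 0.6721 = 52.97 mg/L.

L₀ ≈ 53.0 mg/L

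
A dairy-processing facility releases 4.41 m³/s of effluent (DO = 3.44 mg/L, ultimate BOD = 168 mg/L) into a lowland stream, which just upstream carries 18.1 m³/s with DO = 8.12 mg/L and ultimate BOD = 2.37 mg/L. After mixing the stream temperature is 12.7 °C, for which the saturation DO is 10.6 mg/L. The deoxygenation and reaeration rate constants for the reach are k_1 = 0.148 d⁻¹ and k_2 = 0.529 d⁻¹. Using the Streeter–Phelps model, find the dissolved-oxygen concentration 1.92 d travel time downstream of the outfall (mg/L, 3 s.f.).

Mixed DO = (18.1×8.12 + 4.41×3.44)/(18.1+4.41) = 162.1/22.51 = 7.203 mg/L.
Mixed L₀ = (18.1×2.37 + 4.41×168)/(22.51) = 783.8/22.51 = 34.82 mg/L.
Initial deficit D₀ = C_s − DO₀ = 10.6 − 7.203 = 3.397 mg/L.
D(1.92) = [0.148×34.82/(0.529−0.148)](e^(−0.148×1.92) − e^(−0.529×1.92)) + 3.397 e^(−0.529×1.92)
= 13.53 × (0.7526 − 0.3622) + 3.397 × 0.3622 = 6.512 mg/L.
DO = 10.6 − 6.512 = 4.088 mg/L.

DO ≈ 4.09 mg/L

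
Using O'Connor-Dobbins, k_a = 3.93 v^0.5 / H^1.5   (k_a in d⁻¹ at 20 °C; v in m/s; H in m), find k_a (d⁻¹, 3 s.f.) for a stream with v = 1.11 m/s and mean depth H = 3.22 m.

k_a = 3.93 × 1.11^0.5 / 3.22^1.5 = 3.93 × 1.054 / 5.778 = 0.7166 d⁻¹.

k_a ≈ 0.717 d⁻¹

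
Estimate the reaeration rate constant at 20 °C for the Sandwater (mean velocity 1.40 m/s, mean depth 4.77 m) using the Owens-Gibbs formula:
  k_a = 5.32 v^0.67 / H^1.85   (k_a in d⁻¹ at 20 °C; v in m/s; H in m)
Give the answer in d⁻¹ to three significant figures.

k_a ≈ 0.370 d⁻¹

k_a = 5.32 × 1.40^0.67 / 4.77^1.85 = 5.32 × 1.253 / 18.00 = 0.3703 d⁻¹.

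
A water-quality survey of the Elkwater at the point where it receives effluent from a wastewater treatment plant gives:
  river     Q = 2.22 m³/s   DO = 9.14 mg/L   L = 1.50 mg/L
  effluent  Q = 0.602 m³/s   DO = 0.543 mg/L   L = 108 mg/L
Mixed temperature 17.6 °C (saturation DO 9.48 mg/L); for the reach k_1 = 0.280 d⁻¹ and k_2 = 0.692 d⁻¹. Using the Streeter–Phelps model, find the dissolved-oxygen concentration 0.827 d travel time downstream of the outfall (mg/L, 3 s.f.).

DO ≈ 4.48 mg/L

Mixed DO = (2.22×9.14 + 0.602×0.543)/(2.22+0.602) = 20.62/2.822 = 7.306 mg/L.
Mixed L₀ = (2.22×1.50 + 0.602×108)/(2.822) = 68.35/2.822 = 24.22 mg/L.
Initial deficit D₀ = C_s − DO₀ = 9.48 − 7.306 = 2.174 mg/L.
D(0.827) = [0.280×24.22/(0.692−0.280)](e^(−0.280×0.827) − e^(−0.692×0.827)) + 2.174 e^(−0.692×0.827)
= 16.46 × (0.7933 − 0.5642) + 2.174 × 0.5642 = 4.997 mg/L.
DO = 9.48 − 4.997 = 4.483 mg/L.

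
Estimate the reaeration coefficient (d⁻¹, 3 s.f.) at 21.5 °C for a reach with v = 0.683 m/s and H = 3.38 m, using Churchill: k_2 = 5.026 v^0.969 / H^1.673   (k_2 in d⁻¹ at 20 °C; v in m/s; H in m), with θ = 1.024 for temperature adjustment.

k_2 ≈ 0.469 d⁻¹

k_2(20) = 5.026 × 0.683^0.969 / 3.38^1.673 = 5.026 × 0.6911 / 7.671 = 0.4528 d⁻¹.
k_2(21.5) = 0.4528 × 1.024^(21.5−20) = 0.4528 × 1.036 = 0.4692 d⁻¹.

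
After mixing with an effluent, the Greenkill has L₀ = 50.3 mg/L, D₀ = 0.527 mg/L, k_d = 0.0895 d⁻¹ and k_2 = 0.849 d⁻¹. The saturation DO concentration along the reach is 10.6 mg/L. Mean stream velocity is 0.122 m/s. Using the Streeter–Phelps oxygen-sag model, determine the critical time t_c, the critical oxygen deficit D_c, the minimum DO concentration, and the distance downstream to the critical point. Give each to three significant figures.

At the critical point dD/dt = 0, so k_d L₀ e^(−k_d t) = k_2 D. Substituting D(t) from the Streeter–Phelps equation and solving for t gives
t_c = ln[(k_2/k_d)(1 − D₀(k_2−k_d)/(k_d L₀))] / (k_2−k_d).
Here k_2−k_d = 0.7595 d⁻¹ and 1 − D₀(k_2−k_d)/(k_d L₀) = 1 − 0.527×0.7595/(0.0895×50.3) = 0.9111, so
t_c = ln(9.486 × 0.9111) / 0.7595 = 2.157 / 0.7595 = 2.840 d.
L(t_c) = L₀ e^(−k_d t_c) = 50.3 × 0.7756 = 39.01 mg/L, and at the critical point k_2 D_c = k_d L, so D_c = (0.0895/0.849) × 39.01 = 4.113 mg/L.
Minimum DO = C_s − D_c = 10.6 − 4.113 = 6.487 mg/L.
x_c = v t_c = 0.122 m/s × 2.840 d × 86400 s/d = 29930 m ≈ 29.9 km.

t_c ≈ 2.84 d; D_c ≈ 4.11 mg/L; min DO ≈ 6.49 mg/L; x_c ≈ 29.9 km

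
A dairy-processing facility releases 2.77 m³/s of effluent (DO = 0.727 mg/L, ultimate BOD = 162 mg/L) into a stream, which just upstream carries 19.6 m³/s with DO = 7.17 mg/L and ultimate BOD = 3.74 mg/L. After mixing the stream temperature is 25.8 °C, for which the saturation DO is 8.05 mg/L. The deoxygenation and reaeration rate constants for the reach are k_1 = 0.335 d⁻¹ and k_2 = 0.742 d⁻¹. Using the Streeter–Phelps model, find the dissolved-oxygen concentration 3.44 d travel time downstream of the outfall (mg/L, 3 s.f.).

Mixed DO = (19.6×7.17 + 2.77×0.727)/(19.6+2.77) = 142.5/22.37 = 6.372 mg/L.
Mixed L₀ = (19.6×3.74 + 2.77×162)/(22.37) = 522.0/22.37 = 23.34 mg/L.
Initial deficit D₀ = C_s − DO₀ = 8.05 − 6.372 = 1.678 mg/L.
D(3.44) = [0.335×23.34/(0.742−0.335)](e^(−0.335×3.44) − e^(−0.742×3.44)) + 1.678 e^(−0.742×3.44)
= 19.21 × (0.3159 − 0.07789) + 1.678 × 0.07789 = 4.702 mg/L.
DO = 8.05 − 4.702 = 3.348 mg/L.

DO ≈ 3.35 mg/L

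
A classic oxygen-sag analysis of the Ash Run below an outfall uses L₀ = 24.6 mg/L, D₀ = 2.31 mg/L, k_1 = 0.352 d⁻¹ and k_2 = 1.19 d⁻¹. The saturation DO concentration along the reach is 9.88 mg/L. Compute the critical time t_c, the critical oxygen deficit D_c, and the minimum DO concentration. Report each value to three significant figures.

t_c ≈ 1.15 d; D_c ≈ 4.85 mg/L; min DO ≈ 5.03 mg/L

At the critical point dD/dt = 0, so k_1 L₀ e^(−k_1 t) = k_2 D. Substituting D(t) from the Streeter–Phelps equation and solving for t gives
t_c = ln[(k_2/k_1)(1 − D₀(k_2−k_1)/(k_1 L₀))] / (k_2−k_1).
Here k_2−k_1 = 0.8380 d⁻¹ and 1 − D₀(k_2−k_1)/(k_1 L₀) = 1 − 2.31×0.8380/(0.352×24.6) = 0.7764, so
t_c = ln(3.381 × 0.7764) / 0.8380 = 0.9651 / 0.8380 = 1.152 d.
L(t_c) = L₀ e^(−k_1 t_c) = 24.6 × 0.6667 = 16.40 mg/L, and at the critical point k_2 D_c = k_1 L, so D_c = (0.352/1.19) × 16.40 = 4.852 mg/L.
Minimum DO = C_s − D_c = 9.88 − 4.852 = 5.028 mg/L.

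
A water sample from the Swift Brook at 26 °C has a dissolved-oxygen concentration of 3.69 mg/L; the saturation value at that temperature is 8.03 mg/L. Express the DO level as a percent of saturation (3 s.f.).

46.0 % saturation

% saturation = C/C_s × 100 = 3.69/8.03 × 100 = 46.0 %.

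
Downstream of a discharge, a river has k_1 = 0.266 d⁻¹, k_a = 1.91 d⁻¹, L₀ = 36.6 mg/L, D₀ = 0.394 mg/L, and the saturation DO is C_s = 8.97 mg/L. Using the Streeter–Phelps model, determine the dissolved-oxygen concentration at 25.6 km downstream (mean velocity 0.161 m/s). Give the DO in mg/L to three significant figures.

DO ≈ 5.50 mg/L

Travel time t = x/v = 25.6 km / (0.161 m/s) = 25600 m / 0.161 m/s = 159000 s = 1.840 d.
k_1 L₀/(k_a−k_1) = 0.266×36.6/(1.91−0.266) = 9.736/1.644 = 5.922 mg/L.
e^(−k_1 t) = e^(−0.266×1.840) = 0.6129; e^(−k_a t) = e^(−1.91×1.840) = 0.02975.
D = 5.922 × (0.6129 − 0.02975) + 0.394 × 0.02975 = 3.453 + 0.01172 = 3.465 mg/L.
DO = C_s − D = 8.97 − 3.465 = 5.505 mg/L.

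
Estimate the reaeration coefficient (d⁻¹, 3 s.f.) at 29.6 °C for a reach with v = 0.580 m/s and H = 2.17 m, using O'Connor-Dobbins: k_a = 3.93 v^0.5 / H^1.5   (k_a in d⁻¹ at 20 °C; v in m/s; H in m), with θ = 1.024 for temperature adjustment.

k_a ≈ 1.18 d⁻¹

k_a(20) = 3.93 × 0.580^0.5 / 2.17^1.5 = 3.93 × 0.7616 / 3.197 = 0.9363 d⁻¹.
k_a(29.6) = 0.9363 × 1.024^(29.6−20) = 0.9363 × 1.256 = 1.176 d⁻¹.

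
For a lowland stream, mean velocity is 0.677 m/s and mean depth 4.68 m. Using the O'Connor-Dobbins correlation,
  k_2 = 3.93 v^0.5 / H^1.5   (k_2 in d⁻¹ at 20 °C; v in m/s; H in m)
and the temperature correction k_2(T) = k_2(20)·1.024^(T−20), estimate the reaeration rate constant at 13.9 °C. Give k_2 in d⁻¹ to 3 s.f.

k_2(20) = 3.93 × 0.677^0.5 / 4.68^1.5 = 3.93 × 0.8228 / 10.12 = 0.3194 d⁻¹.
k_2(13.9) = 0.3194 × 1.024^(13.9−20) = 0.3194 × 0.8653 = 0.2764 d⁻¹.

k_2 ≈ 0.276 d⁻¹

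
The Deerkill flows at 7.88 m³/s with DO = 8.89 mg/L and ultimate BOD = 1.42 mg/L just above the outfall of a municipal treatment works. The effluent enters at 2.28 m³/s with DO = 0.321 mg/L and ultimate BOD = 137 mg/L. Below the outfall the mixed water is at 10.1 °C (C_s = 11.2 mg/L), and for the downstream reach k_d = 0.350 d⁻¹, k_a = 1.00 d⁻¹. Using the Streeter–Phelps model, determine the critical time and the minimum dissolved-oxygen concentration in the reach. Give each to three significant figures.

t_c ≈ 1.18 d; minimum DO ≈ 3.82 mg/L

Mixed DO = (7.88×8.89 + 2.28×0.321)/(7.88+2.28) = 70.79/10.16 = 6.967 mg/L.
Mixed L₀ = (7.88×1.42 + 2.28×137)/(10.16) = 323.5/10.16 = 31.85 mg/L.
Initial deficit D₀ = C_s − DO₀ = 11.2 − 6.967 = 4.233 mg/L.
t_c = (1/0.6500) ln[(1.00/0.350)(1 − 4.233×0.6500/(0.350×31.85))] = 1.538 × ln(2.152) = 1.179 d.
D_c = (0.350/1.00) × 31.85 × e^(−0.350×1.179) = 0.3500 × 31.85 × 0.6619 = 7.378 mg/L.
Minimum DO = 11.2 − 7.378 = 3.822 mg/L.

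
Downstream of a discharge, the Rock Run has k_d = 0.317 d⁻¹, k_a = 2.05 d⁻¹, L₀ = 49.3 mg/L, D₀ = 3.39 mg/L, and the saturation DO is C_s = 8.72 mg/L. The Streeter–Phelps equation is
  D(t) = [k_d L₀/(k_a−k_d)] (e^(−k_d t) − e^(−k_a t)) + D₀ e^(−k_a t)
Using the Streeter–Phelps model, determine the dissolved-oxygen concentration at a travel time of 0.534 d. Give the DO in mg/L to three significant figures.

DO ≈ 2.99 mg/L

k_d L₀/(k_a−k_d) = 0.317×49.3/(2.05−0.317) = 15.63/1.733 = 9.018 mg/L.
e^(−k_d t) = e^(−0.317×0.5340) = 0.8443; e^(−k_a t) = e^(−2.05×0.5340) = 0.3346.
D = 9.018 × (0.8443 − 0.3346) + 3.39 × 0.3346 = 4.596 + 1.134 = 5.730 mg/L.
DO = C_s − D = 8.72 − 5.730 = 2.990 mg/L.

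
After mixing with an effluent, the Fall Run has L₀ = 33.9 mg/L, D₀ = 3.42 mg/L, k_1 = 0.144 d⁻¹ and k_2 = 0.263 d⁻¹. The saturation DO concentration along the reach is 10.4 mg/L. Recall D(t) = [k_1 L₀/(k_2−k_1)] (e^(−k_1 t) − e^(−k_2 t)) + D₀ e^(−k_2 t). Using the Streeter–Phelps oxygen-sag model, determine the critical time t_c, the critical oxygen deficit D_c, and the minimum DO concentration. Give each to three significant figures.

With k_2/k_1 = 1.826 and 1 − D₀(k_2−k_1)/(k_1 L₀) = 0.9166,
t_c = ln(1.826 × 0.9166) / (0.263 − 0.144) = ln(1.674) / 0.1190 = 0.5153/0.1190 = 4.330 d.
D_c = (k_1/k_2) L₀ e^(−k_1 t_c) = (0.144/0.263) × 33.9 × e^(−0.144×4.330) = 0.5475 × 33.9 × 0.5360 = 9.950 mg/L.
Minimum DO = C_s − D_c = 10.4 − 9.950 = 0.4504 mg/L.

t_c ≈ 4.33 d; D_c ≈ 9.95 mg/L; min DO ≈ 0.450 mg/L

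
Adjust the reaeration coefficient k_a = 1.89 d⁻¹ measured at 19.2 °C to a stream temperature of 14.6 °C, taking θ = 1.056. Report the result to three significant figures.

k_a(T₂) = k_a(T₁) · θ^(T₂−T₁) = 1.89 × 1.056^(14.6−19.2)
= 1.89 × 1.056^-4.60 = 1.89 × 0.7783 = 1.471 d⁻¹.

k_a ≈ 1.47 d⁻¹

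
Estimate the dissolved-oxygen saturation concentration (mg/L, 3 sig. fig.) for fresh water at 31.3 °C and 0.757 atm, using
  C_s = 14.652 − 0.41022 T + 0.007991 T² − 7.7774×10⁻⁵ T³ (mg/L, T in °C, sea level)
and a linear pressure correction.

C_s ≈ 5.49 mg/L

At sea level: C_s = 14.652 − 0.41022×31.3 + 0.007991×31.3² − 7.7774×10⁻⁵×31.3³ = 7.256 mg/L.
Pressure correction: C_s' = 7.256 × 0.757 = 5.493 mg/L.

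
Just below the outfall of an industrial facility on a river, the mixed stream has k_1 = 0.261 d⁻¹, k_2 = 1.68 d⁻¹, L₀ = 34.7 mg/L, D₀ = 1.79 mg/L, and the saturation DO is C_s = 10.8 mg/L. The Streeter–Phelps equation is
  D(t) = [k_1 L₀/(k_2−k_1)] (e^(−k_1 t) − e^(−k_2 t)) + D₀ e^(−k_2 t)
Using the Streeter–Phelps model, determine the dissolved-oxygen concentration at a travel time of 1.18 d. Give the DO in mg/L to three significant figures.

DO ≈ 6.74 mg/L

k_1 L₀/(k_2−k_1) = 0.261×34.7/(1.68−0.261) = 9.057/1.419 = 6.382 mg/L.
e^(−k_1 t) = e^(−0.261×1.180) = 0.7349; e^(−k_2 t) = e^(−1.68×1.180) = 0.1377.
D = 6.382 × (0.7349 − 0.1377) + 1.79 × 0.1377 = 3.812 + 0.2466 = 4.058 mg/L.
DO = C_s − D = 10.8 − 4.058 = 6.742 mg/L.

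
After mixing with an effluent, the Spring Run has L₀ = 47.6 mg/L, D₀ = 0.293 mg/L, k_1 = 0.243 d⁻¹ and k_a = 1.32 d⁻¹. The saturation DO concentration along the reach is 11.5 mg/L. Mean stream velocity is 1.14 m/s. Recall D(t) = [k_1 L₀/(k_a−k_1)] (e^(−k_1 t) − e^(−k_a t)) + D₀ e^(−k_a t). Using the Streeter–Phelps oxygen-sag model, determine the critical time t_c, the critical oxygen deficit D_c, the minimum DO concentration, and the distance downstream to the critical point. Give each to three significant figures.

With k_a/k_1 = 5.432 and 1 − D₀(k_a−k_1)/(k_1 L₀) = 0.9727,
t_c = ln(5.432 × 0.9727) / (1.32 − 0.243) = ln(5.284) / 1.077 = 1.665/1.077 = 1.546 d.
D_c = (k_1/k_a) L₀ e^(−k_1 t_c) = (0.243/1.32) × 47.6 × e^(−0.243×1.546) = 0.1841 × 47.6 × 0.6869 = 6.019 mg/L.
Minimum DO = C_s − D_c = 11.5 − 6.019 = 5.481 mg/L.
x_c = v t_c = 1.14 m/s × 1.546 d × 86400 s/d = 152200 m ≈ 152 km.

t_c ≈ 1.55 d; D_c ≈ 6.02 mg/L; min DO ≈ 5.48 mg/L; x_c ≈ 152 km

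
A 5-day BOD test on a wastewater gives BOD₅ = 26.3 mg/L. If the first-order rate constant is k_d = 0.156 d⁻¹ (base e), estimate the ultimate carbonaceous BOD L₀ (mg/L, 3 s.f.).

L₀ ≈ 48.6 mg/L

BOD₅ = L₀(1 − e^(−5k_d)) ⇒ L₀ = BOD₅ / (1 − e^(−5×0.156))
= 26.3 / (1 − 0.4584) = 26.3 / 0.5416 = 48.56 mg/L.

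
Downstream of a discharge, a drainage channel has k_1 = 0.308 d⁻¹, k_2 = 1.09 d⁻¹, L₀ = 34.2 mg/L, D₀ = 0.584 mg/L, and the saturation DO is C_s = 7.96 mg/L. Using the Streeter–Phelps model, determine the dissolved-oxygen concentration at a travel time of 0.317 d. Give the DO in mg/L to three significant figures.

k_1 L₀/(k_2−k_1) = 0.308×34.2/(1.09−0.308) = 10.53/0.7820 = 13.47 mg/L.
e^(−k_1 t) = e^(−0.308×0.3170) = 0.9070; e^(−k_2 t) = e^(−1.09×0.3170) = 0.7078.
D = 13.47 × (0.9070 − 0.7078) + 0.584 × 0.7078 = 2.682 + 0.4134 = 3.096 mg/L.
DO = C_s − D = 7.96 − 3.096 = 4.864 mg/L.

DO ≈ 4.86 mg/L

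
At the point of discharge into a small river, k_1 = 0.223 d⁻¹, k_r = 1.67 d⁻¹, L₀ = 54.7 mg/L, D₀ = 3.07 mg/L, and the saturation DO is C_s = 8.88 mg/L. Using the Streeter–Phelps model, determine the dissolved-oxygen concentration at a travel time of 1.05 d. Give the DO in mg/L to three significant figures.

DO ≈ 3.14 mg/L

k_1 L₀/(k_r−k_1) = 0.223×54.7/(1.67−0.223) = 12.20/1.447 = 8.430 mg/L.
e^(−k_1 t) = e^(−0.223×1.050) = 0.7912; e^(−k_r t) = e^(−1.67×1.050) = 0.1732.
D = 8.430 × (0.7912 − 0.1732) + 3.07 × 0.1732 = 5.210 + 0.5316 = 5.742 mg/L.
DO = C_s − D = 8.88 − 5.742 = 3.138 mg/L.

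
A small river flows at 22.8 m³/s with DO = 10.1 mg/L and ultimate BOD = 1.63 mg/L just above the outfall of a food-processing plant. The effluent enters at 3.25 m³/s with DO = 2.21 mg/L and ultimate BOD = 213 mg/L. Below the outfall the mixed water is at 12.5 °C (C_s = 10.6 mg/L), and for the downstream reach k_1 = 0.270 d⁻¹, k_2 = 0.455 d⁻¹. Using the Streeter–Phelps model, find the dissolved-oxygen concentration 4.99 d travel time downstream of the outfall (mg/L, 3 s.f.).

Mixed DO = (22.8×10.1 + 3.25×2.21)/(22.8+3.25) = 237.5/26.05 = 9.116 mg/L.
Mixed L₀ = (22.8×1.63 + 3.25×213)/(26.05) = 729.4/26.05 = 28.00 mg/L.
Initial deficit D₀ = C_s − DO₀ = 10.6 − 9.116 = 1.484 mg/L.
D(4.99) = [0.270×28.00/(0.455−0.270)](e^(−0.270×4.99) − e^(−0.455×4.99)) + 1.484 e^(−0.455×4.99)
= 40.87 × (0.2599 − 0.1033) + 1.484 × 0.1033 = 6.556 mg/L.
DO = 10.6 − 6.556 = 4.044 mg/L.

DO ≈ 4.04 mg/L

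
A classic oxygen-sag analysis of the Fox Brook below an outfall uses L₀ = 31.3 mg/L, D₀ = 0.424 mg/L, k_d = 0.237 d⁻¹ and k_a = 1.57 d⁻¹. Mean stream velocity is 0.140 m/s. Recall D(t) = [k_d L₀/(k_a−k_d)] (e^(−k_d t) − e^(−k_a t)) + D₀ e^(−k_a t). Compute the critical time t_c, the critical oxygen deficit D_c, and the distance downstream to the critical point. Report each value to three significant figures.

At the critical point dD/dt = 0, so k_d L₀ e^(−k_d t) = k_a D. Substituting D(t) from the Streeter–Phelps equation and solving for t gives
t_c = ln[(k_a/k_d)(1 − D₀(k_a−k_d)/(k_d L₀))] / (k_a−k_d).
Here k_a−k_d = 1.333 d⁻¹ and 1 − D₀(k_a−k_d)/(k_d L₀) = 1 − 0.424×1.333/(0.237×31.3) = 0.9238, so
t_c = ln(6.624 × 0.9238) / 1.333 = 1.812 / 1.333 = 1.359 d.
L(t_c) = L₀ e^(−k_d t_c) = 31.3 × 0.7246 = 22.68 mg/L, and at the critical point k_a D_c = k_d L, so D_c = (0.237/1.57) × 22.68 = 3.424 mg/L.
x_c = v t_c = 0.140 m/s × 1.359 d × 86400 s/d = 16440 m ≈ 16.4 km.

t_c ≈ 1.36 d; D_c ≈ 3.42 mg/L; x_c ≈ 16.4 km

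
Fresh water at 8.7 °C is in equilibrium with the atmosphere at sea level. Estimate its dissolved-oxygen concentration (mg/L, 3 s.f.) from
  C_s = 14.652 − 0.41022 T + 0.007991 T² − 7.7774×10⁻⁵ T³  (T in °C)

C_s = 14.652 − 0.41022×8.7 + 0.007991×8.7² − 7.7774×10⁻⁵×8.7³ = 11.64 mg/L.

C_s ≈ 11.6 mg/L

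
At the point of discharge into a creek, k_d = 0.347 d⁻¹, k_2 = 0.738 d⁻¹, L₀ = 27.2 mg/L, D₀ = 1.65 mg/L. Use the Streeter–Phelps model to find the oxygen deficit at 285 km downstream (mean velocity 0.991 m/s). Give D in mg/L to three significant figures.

Travel time t = x/v = 285 km / (0.991 m/s) = 285000 m / 0.991 m/s = 287600 s = 3.329 d.
k_d L₀/(k_2−k_d) = 0.347×27.2/(0.738−0.347) = 9.438/0.3910 = 24.14 mg/L.
e^(−k_d t) = e^(−0.347×3.329) = 0.3151; e^(−k_2 t) = e^(−0.738×3.329) = 0.08574.
D = 24.14 × (0.3151 − 0.08574) + 1.65 × 0.08574 = 5.536 + 0.1415 = 5.677 mg/L.

D ≈ 5.68 mg/L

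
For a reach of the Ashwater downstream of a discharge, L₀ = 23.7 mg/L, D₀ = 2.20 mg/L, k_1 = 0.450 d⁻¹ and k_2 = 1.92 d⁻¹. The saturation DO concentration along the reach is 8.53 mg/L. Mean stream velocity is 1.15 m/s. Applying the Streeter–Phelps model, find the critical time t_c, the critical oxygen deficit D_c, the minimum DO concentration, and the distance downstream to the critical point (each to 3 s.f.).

t_c ≈ 0.741 d; D_c ≈ 3.98 mg/L; min DO ≈ 4.55 mg/L; x_c ≈ 73.6 km

At the critical point dD/dt = 0, so k_1 L₀ e^(−k_1 t) = k_2 D. Substituting D(t) from the Streeter–Phelps equation and solving for t gives
t_c = ln[(k_2/k_1)(1 − D₀(k_2−k_1)/(k_1 L₀))] / (k_2−k_1).
Here k_2−k_1 = 1.470 d⁻¹ and 1 − D₀(k_2−k_1)/(k_1 L₀) = 1 − 2.20×1.470/(0.450×23.7) = 0.6968, so
t_c = ln(4.267 × 0.6968) / 1.470 = 1.090 / 1.470 = 0.7412 d.
L(t_c) = L₀ e^(−k_1 t_c) = 23.7 × 0.7164 = 16.98 mg/L, and at the critical point k_2 D_c = k_1 L, so D_c = (0.450/1.92) × 16.98 = 3.979 mg/L.
Minimum DO = C_s − D_c = 8.53 − 3.979 = 4.551 mg/L.
x_c = v t_c = 1.15 m/s × 0.7412 d × 86400 s/d = 73640 m ≈ 73.6 km.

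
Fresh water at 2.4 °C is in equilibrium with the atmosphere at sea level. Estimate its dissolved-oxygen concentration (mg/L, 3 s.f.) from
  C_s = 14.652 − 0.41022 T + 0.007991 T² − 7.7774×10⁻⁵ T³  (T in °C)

C_s ≈ 13.7 mg/L

C_s = 14.652 − 0.41022×2.4 + 0.007991×2.4² − 7.7774×10⁻⁵×2.4³ = 13.71 mg/L.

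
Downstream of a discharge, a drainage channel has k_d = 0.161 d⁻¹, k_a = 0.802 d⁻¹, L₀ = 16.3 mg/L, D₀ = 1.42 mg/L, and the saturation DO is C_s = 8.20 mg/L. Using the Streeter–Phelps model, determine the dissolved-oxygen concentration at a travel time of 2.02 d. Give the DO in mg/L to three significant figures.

DO ≈ 5.77 mg/L

k_d L₀/(k_a−k_d) = 0.161×16.3/(0.802−0.161) = 2.624/0.6410 = 4.094 mg/L.
e^(−k_d t) = e^(−0.161×2.020) = 0.7224; e^(−k_a t) = e^(−0.802×2.020) = 0.1979.
D = 4.094 × (0.7224 − 0.1979) + 1.42 × 0.1979 = 2.147 + 0.2810 = 2.428 mg/L.
DO = C_s − D = 8.20 − 2.428 = 5.772 mg/L.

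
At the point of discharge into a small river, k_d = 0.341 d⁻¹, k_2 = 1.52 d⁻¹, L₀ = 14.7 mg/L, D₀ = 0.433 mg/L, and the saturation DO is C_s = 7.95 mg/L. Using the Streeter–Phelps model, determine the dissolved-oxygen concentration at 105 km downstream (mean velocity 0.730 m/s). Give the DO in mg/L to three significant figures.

DO ≈ 5.84 mg/L

Travel time t = x/v = 105 km / (0.730 m/s) = 105000 m / 0.730 m/s = 143800 s = 1.665 d.
k_d L₀/(k_2−k_d) = 0.341×14.7/(1.52−0.341) = 5.013/1.179 = 4.252 mg/L.
e^(−k_d t) = e^(−0.341×1.665) = 0.5668; e^(−k_2 t) = e^(−1.52×1.665) = 0.07962.
D = 4.252 × (0.5668 − 0.07962) + 0.433 × 0.07962 = 2.071 + 0.03448 = 2.106 mg/L.
DO = C_s − D = 7.95 − 2.106 = 5.844 mg/L.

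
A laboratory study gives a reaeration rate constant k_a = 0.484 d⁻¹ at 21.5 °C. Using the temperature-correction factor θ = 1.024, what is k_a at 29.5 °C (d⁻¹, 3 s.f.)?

k_a ≈ 0.585 d⁻¹

k_a(T₂) = k_a(T₁) · θ^(T₂−T₁) = 0.484 × 1.024^(29.5−21.5)
= 0.484 × 1.024^8.00 = 0.484 × 1.209 = 0.5851 d⁻¹.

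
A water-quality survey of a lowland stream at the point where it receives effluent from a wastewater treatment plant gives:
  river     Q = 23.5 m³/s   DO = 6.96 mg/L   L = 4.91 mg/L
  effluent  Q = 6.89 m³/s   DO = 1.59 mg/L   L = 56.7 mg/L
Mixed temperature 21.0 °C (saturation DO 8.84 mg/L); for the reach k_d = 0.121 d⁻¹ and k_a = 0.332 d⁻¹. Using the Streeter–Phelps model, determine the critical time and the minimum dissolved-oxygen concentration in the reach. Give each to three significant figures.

t_c ≈ 2.93 d; minimum DO ≈ 4.58 mg/L

Mixed DO = (23.5×6.96 + 6.89×1.59)/(23.5+6.89) = 174.5/30.39 = 5.743 mg/L.
Mixed L₀ = (23.5×4.91 + 6.89×56.7)/(30.39) = 506.0/30.39 = 16.65 mg/L.
Initial deficit D₀ = C_s − DO₀ = 8.84 − 5.743 = 3.097 mg/L.
t_c = (1/0.2110) ln[(0.332/0.121)(1 − 3.097×0.2110/(0.121×16.65))] = 4.739 × ln(1.854) = 2.925 d.
D_c = (0.121/0.332) × 16.65 × e^(−0.121×2.925) = 0.3645 × 16.65 × 0.7019 = 4.260 mg/L.
Minimum DO = 8.84 − 4.260 = 4.580 mg/L.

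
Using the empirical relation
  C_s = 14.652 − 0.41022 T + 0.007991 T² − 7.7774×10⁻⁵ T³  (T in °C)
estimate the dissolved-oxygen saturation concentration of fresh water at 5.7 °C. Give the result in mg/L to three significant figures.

C_s ≈ 12.6 mg/L

C_s = 14.652 − 0.41022×5.7 + 0.007991×5.7² − 7.7774×10⁻⁵×5.7³ = 12.56 mg/L.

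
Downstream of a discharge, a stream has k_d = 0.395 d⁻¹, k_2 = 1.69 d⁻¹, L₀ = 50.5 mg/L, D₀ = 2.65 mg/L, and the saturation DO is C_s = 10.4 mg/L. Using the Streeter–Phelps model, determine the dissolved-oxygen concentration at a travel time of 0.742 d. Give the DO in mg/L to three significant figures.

DO ≈ 2.55 mg/L

k_d L₀/(k_2−k_d) = 0.395×50.5/(1.69−0.395) = 19.95/1.295 = 15.40 mg/L.
e^(−k_d t) = e^(−0.395×0.7420) = 0.7460; e^(−k_2 t) = e^(−1.69×0.7420) = 0.2854.
D = 15.40 × (0.7460 − 0.2854) + 2.65 × 0.2854 = 7.095 + 0.7562 = 7.851 mg/L.
DO = C_s − D = 10.4 − 7.851 = 2.549 mg/L.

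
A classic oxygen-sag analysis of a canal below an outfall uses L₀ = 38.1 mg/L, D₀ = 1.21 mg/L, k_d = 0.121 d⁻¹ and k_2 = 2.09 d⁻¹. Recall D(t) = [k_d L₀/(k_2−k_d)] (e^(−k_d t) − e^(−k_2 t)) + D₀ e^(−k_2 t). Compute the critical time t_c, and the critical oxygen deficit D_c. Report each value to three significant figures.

t_c = [1/(k_2−k_d)] ln[(k_2/k_d)(1 − D₀(k_2−k_d)/(k_d L₀))]
= [1/(2.09−0.121)] ln[(2.09/0.121)(1 − 1.21×1.969/(0.121×38.1))]
= (1/1.969) ln[17.27 × 0.4832] = 0.5079 × ln(8.346) = 0.5079 × 2.122 = 1.078 d.
D_c = (k_d/k_2) L₀ e^(−k_d t_c) = (0.121/2.09) × 38.1 × e^(−0.121×1.078) = 0.05789 × 38.1 × 0.8778 = 1.936 mg/L.

t_c ≈ 1.08 d; D_c ≈ 1.94 mg/L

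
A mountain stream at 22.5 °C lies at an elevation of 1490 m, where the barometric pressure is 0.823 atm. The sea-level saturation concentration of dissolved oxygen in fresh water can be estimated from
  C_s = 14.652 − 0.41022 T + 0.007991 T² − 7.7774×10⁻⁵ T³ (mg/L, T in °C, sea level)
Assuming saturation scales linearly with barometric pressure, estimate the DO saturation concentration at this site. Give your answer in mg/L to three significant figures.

At sea level: C_s = 14.652 − 0.41022×22.5 + 0.007991×22.5² − 7.7774×10⁻⁵×22.5³ = 8.582 mg/L.
Pressure correction: C_s' = 8.582 × 0.823 = 7.063 mg/L.

C_s ≈ 7.06 mg/L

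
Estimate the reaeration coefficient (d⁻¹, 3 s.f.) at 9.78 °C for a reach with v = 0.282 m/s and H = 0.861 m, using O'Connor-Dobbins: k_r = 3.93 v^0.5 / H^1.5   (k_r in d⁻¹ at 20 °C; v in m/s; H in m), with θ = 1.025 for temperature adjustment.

k_r(20) = 3.93 × 0.282^0.5 / 0.861^1.5 = 3.93 × 0.5310 / 0.7989 = 2.612 d⁻¹.
k_r(9.78) = 2.612 × 1.025^(9.78−20) = 2.612 × 0.7770 = 2.030 d⁻¹.

k_r ≈ 2.03 d⁻¹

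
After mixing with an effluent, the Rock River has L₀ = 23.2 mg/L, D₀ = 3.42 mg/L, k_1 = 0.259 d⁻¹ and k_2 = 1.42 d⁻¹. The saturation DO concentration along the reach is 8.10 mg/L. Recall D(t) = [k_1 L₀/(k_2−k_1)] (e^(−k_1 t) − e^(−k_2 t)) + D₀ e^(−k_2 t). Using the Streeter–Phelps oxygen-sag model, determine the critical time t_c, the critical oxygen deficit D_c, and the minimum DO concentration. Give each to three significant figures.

t_c ≈ 0.534 d; D_c ≈ 3.68 mg/L; min DO ≈ 4.42 mg/L

t_c = [1/(k_2−k_1)] ln[(k_2/k_1)(1 − D₀(k_2−k_1)/(k_1 L₀))]
= [1/(1.42−0.259)] ln[(1.42/0.259)(1 − 3.42×1.161/(0.259×23.2))]
= (1/1.161) ln[5.483 × 0.3392] = 0.8613 × ln(1.860) = 0.8613 × 0.6204 = 0.5344 d.
L(t_c) = L₀ e^(−k_1 t_c) = 23.2 × 0.8707 = 20.20 mg/L, and at the critical point k_2 D_c = k_1 L, so D_c = (0.259/1.42) × 20.20 = 3.685 mg/L.
Minimum DO = C_s − D_c = 8.10 − 3.685 = 4.415 mg/L.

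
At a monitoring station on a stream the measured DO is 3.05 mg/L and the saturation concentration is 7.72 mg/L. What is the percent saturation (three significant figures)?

% saturation = C/C_s × 100 = 3.05/7.72 × 100 = 39.5 %.

39.5 % saturation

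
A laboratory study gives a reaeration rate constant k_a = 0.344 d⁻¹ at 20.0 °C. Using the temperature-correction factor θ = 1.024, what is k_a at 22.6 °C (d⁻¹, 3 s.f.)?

k_a ≈ 0.366 d⁻¹

k_a(T₂) = k_a(T₁) · θ^(T₂−T₁) = 0.344 × 1.024^(22.6−20.0)
= 0.344 × 1.024^2.60 = 0.344 × 1.064 = 0.3659 d⁻¹.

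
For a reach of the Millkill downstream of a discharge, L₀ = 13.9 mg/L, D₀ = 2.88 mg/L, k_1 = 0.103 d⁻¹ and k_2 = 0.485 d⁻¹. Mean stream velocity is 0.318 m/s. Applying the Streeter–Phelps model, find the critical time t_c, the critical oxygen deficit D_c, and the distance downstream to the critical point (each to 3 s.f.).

t_c ≈ 0.227 d; D_c ≈ 2.88 mg/L; x_c ≈ 6.23 km

t_c = [1/(k_2−k_1)] ln[(k_2/k_1)(1 − D₀(k_2−k_1)/(k_1 L₀))]
= [1/(0.485−0.103)] ln[(0.485/0.103)(1 − 2.88×0.3820/(0.103×13.9))]
= (1/0.3820) ln[4.709 × 0.2316] = 2.618 × ln(1.090) = 2.618 × 0.08655 = 0.2266 d.
D_c = (k_1/k_2) L₀ e^(−k_1 t_c) = (0.103/0.485) × 13.9 × e^(−0.103×0.2266) = 0.2124 × 13.9 × 0.9769 = 2.884 mg/L.
x_c = v t_c = 0.318 m/s × 0.2266 d × 86400 s/d = 6225 m ≈ 6.23 km.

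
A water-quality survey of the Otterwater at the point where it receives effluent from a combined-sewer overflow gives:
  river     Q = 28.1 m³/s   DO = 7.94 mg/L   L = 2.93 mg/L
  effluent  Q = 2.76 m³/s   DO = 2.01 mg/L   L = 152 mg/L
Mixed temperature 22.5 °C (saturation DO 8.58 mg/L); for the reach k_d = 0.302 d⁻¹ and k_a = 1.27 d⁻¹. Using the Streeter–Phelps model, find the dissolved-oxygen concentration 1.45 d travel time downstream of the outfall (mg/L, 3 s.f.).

DO ≈ 5.92 mg/L

Mixed DO = (28.1×7.94 + 2.76×2.01)/(28.1+2.76) = 228.7/30.86 = 7.410 mg/L.
Mixed L₀ = (28.1×2.93 + 2.76×152)/(30.86) = 501.9/30.86 = 16.26 mg/L.
Initial deficit D₀ = C_s − DO₀ = 8.58 − 7.410 = 1.170 mg/L.
D(1.45) = [0.302×16.26/(1.27−0.302)](e^(−0.302×1.45) − e^(−1.27×1.45)) + 1.170 e^(−1.27×1.45)
= 5.074 × (0.6454 − 0.1586) + 1.170 × 0.1586 = 2.655 mg/L.
DO = 8.58 − 2.655 = 5.925 mg/L.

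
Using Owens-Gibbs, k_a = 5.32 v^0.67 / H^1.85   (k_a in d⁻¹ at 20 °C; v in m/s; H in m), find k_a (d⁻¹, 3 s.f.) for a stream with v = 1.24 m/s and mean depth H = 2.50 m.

k_a = 5.32 × 1.24^0.67 / 2.50^1.85 = 5.32 × 1.155 / 5.447 = 1.128 d⁻¹.

k_a ≈ 1.13 d⁻¹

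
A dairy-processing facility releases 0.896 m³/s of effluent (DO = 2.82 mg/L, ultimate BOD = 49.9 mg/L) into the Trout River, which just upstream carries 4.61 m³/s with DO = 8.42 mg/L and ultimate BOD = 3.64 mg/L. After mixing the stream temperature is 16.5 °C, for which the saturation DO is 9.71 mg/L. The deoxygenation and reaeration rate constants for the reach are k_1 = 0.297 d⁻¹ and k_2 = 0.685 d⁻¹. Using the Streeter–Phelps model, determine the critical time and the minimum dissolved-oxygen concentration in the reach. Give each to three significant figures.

t_c ≈ 1.39 d; minimum DO ≈ 6.50 mg/L

Mixed DO = (4.61×8.42 + 0.896×2.82)/(4.61+0.896) = 41.34/5.506 = 7.509 mg/L.
Mixed L₀ = (4.61×3.64 + 0.896×49.9)/(5.506) = 61.49/5.506 = 11.17 mg/L.
Initial deficit D₀ = C_s − DO₀ = 9.71 − 7.509 = 2.201 mg/L.
t_c = (1/0.3880) ln[(0.685/0.297)(1 − 2.201×0.3880/(0.297×11.17))] = 2.577 × ln(1.712) = 1.386 d.
D_c = (0.297/0.685) × 11.17 × e^(−0.297×1.386) = 0.4336 × 11.17 × 0.6625 = 3.208 mg/L.
Minimum DO = 9.71 − 3.208 = 6.502 mg/L.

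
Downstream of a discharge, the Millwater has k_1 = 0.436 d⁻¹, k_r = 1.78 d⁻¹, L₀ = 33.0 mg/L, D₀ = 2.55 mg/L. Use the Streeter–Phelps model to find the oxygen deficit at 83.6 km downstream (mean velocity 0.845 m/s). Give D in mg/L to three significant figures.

Travel time t = x/v = 83.6 km / (0.845 m/s) = 83600 m / 0.845 m/s = 98930 s = 1.145 d.
k_1 L₀/(k_r−k_1) = 0.436×33.0/(1.78−0.436) = 14.39/1.344 = 10.71 mg/L.
e^(−k_1 t) = e^(−0.436×1.145) = 0.6070; e^(−k_r t) = e^(−1.78×1.145) = 0.1303.
D = 10.71 × (0.6070 − 0.1303) + 2.55 × 0.1303 = 5.104 + 0.3322 = 5.436 mg/L.

D ≈ 5.44 mg/L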